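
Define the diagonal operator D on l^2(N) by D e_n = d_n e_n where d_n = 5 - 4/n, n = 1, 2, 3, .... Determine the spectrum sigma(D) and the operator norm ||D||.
sigma(D) = {5 - 4/n : n ≥ 1} ∪ {5}; ||D|| = 5

A bounded diagonal operator on l^2 with diagonal entries d_n has spectrum equal to the closure of {d_n : n ≥ 1}: every d_n is an eigenvalue (with eigenvector e_n), so {d_n} ⊂ sigma(D); the spectrum is closed, so its closure is too; and for lambda not in the closure, (D - lambda I) has bounded inverse (the diagonal entries 1/(d_n - lambda) are bounded). For our sequence d_n = 5 - 4/n, n = 1, 2, 3, ...:
  - {d_n} = {5 - 4/n : n ≥ 1}; the only limit point is 5
  - closure = {5 - 4/n : n ≥ 1} ∪ {5}
For the norm: a diagonal operator has ||D|| = sup_n |d_n|. Here d_n = 5 - 4/n increases monotonically from d_1 = 1 toward 5, with all terms in [1, 5); so sup_n |d_n| = 5 (the supremum is the limit, not attained). So ||D|| = 5.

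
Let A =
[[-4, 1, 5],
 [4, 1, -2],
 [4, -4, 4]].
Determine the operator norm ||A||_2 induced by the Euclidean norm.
||A||_2 ≈ 7.6855 (= sqrt(largest eigenvalue of A^T A))

||A||_2 = sigma_max(A) = sqrt(lambda_max(A^T A)). Form the symmetric matrix M = A^T A =
[[48, -16, -12],
 [-16, 18, -13],
 [-12, -13, 45]].
Its characteristic polynomial (trace, sum of principal 2x2 minors, determinant of M give the coefficients) is
  p(λ) = det(λ I - M) = λ^3 - 111λ^2 + 3265λ - 11664.
No integer candidate from the rational root theorem (±divisors of 11664) is a root, so the roots are irrational. The cubic discriminant is Δ = 730335677 > 0, so there are three distinct real roots. p(4) = -316 and p(5) = 2011 have opposite signs, so a root lies in (4, 5); Newton's method refines it to λ ≈ 4.131. p(47) = 415 and p(48) = -96 have opposite signs, so a root lies in (47, 48); Newton's method refines it to λ ≈ 47.8023. p(59) = -41 and p(60) = 636 have opposite signs, so a root lies in (59, 60); Newton's method refines it to λ ≈ 59.0667. Check (Vieta): the three roots sum to 111, matching tr M = 111.
So the eigenvalues of A^T A are ≈ 4.131, 47.8023, 59.0667 (all ≥ 0, as they must be for A^T A). The largest is λ_max ≈ 59.0667, hence ||A||_2 = sqrt(λ_max) ≈ 7.6855.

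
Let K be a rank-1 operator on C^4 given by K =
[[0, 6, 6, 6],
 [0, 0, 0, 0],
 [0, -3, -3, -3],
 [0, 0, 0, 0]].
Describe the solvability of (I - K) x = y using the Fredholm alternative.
(I - K) is invertible (det(I - K) = 4 ≠ 0), so for every y in C^4 the equation (I - K) x = y has a unique solution.

K has rank 1, so it is an outer product K = u v^T: every row of K is a multiple of one row vector. Reading off the entries, u = (2, 0, -1, 0) and v = (0, 3, 3, 3) (row i of K equals u_i·v^T). A rank-one matrix u v^T satisfies K u = u (v·u) and kills the (3)-dimensional subspace v^⊥, so its characteristic polynomial is lambda^3 (lambda - v·u) with v·u = tr K = -3. Hence the eigenvalues of I - K are 1 (multiplicity 3) and 1 - (-3) = 4, so det(I - K) = 4. (Direct check: I - K =
[[1, -6, -6, -6],
 [0, 1, 0, 0],
 [0, 3, 4, 3],
 [0, 0, 0, 1]]
has determinant 4.) The finite-dimensional Fredholm alternative says: either (I - K) is invertible, or ker(I - K) ≠ {0} and then range(I - K) = ker((I - K)^*)^⊥, with dim ker(I - K) = dim ker((I - K)^*). Since det(I - K) ≠ 0, 1 is not an eigenvalue of K and ker(I - K) = {0}, so we are in the first case: for every y there is a unique x = (I - K)^(-1) y. Explicitly, by the Sherman–Morrison formula, (I - u v^T)^(-1) = I + u v^T/(1 - v·u), i.e. (I - K)^(-1) = I + K/(4).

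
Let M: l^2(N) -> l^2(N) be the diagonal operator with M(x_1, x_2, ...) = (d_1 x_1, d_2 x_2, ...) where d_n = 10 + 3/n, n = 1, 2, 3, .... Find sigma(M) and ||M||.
sigma(M) = {10 + 3/n : n ≥ 1} ∪ {10}; ||M|| = 13

A bounded diagonal operator on l^2 with diagonal entries d_n has spectrum equal to the closure of {d_n : n ≥ 1}: every d_n is an eigenvalue (with eigenvector e_n), so {d_n} ⊂ sigma(M); the spectrum is closed, so its closure is too; and for lambda not in the closure, (M - lambda I) has bounded inverse (the diagonal entries 1/(d_n - lambda) are bounded). For our sequence d_n = 10 + 3/n, n = 1, 2, 3, ...:
  - {d_n} = {10 + 3/n : n ≥ 1}; the only limit point is 10
  - closure = {10 + 3/n : n ≥ 1} ∪ {10}
For the norm: a diagonal operator has ||M|| = sup_n |d_n|. Here d_n = 10 + 3/n is positive and decreasing, so sup_n |d_n| = d_1 = 10 + 3 = 13. So ||M|| = 13.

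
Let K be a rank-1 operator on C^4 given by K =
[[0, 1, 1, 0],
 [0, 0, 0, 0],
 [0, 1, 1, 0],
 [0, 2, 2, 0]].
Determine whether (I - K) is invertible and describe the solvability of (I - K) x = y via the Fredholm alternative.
(I - K) is singular (det(I - K) = 0, i.e. 1 ∈ sigma(K)). (I - K) x = y is solvable iff y ⊥ ker((I - K)^*) = span{(0, 1, 1, 0)}, i.e. iff y_2 + y_3 = 0. When solvable, the solutions are x = y + c·(1, 0, 1, 2), c arbitrary (ker(I - K) = span{(1, 0, 1, 2)}, dimension 1).

K has rank 1, so it is an outer product K = u v^T: every row of K is a multiple of one row vector. Reading off the entries, u = (1, 0, 1, 2) and v = (0, 1, 1, 0) (row i of K equals u_i·v^T). A rank-one matrix u v^T satisfies K u = u (v·u) and kills the (3)-dimensional subspace v^⊥, so its characteristic polynomial is lambda^3 (lambda - v·u) with v·u = tr K = 1. Hence the eigenvalues of I - K are 1 (multiplicity 3) and 1 - (1) = 0, so det(I - K) = 0. (Direct check: I - K =
[[1, -1, -1, 0],
 [0, 1, 0, 0],
 [0, -1, 0, 0],
 [0, -2, -2, 1]]
has determinant 0.) So 1 is an eigenvalue of K and (I - K) is not invertible. The finite-dimensional Fredholm alternative says: either (I - K) is invertible, or ker(I - K) ≠ {0} and then range(I - K) = ker((I - K)^*)^⊥, with dim ker(I - K) = dim ker((I - K)^*). We are in the second case, so we need both kernels. Kernel of I - K: (I - K) u = u - u (v·u) = u - u = 0, so ker(I - K) = span{u} = span{(1, 0, 1, 2)} (it is exactly 1-dimensional because rank(I - K) = 3). Kernel of the adjoint: K is real, so (I - K)^* = I - K^T = I - v u^T, and (I - v u^T) v = v - v (u·v) = 0; hence ker((I - K)^*) = span{v} = span{(0, 1, 1, 0)}. Therefore (I - K) x = y is solvable iff <y, v> = 0, i.e. iff y_2 + y_3 = 0. When this holds, K y = u (v·y) = 0, so (I - K) y = y and x = y is a particular solution; the full solution set is the line x = y + c·u = y + c·(1, 0, 1, 2), c ∈ C.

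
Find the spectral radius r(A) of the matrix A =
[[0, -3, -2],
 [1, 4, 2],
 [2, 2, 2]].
r(A) = 3

The eigenvalues of A are the roots of its characteristic polynomial. With M = A (coefficients from the trace, the sum of principal 2x2 minors, and det A):
  p(λ) = det(λ I - M) = λ^3 - 6λ^2 + 11λ - 6.
By the rational root theorem any rational root is an integer divisor of 6. Testing λ = 3: p(3) = 27 - 54 + 33 - 6 = 0, so λ = 3 is a root. Dividing out (λ - 3) leaves p(λ) = (λ - 3)(λ^2 - 3λ + 2). For λ^2 - 3λ + 2 the discriminant is 1. It is a perfect square (1^2), so the roots are rational: λ = (3 ± 1)/2 = 2, 1.
Thus the eigenvalues (to 4 decimals) are 2 (modulus 2); 1 (modulus 1); 3 (modulus 3). The spectral radius is the largest modulus: r(A) = 3. (Cross-check: r(A) ≤ ||A||_2 ≈ 6.559; equality holds whenever A is normal, though it can also hold for some non-normal A.)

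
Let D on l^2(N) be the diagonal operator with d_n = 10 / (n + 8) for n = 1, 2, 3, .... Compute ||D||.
||D|| = 10/9 (attained at n = 1)

For D diagonal, ||D|| = sup_n |d_n| = sup_n 10/(n + 8). This is positive and strictly decreasing in n, so the supremum is attained at n = 1: d_1 = 10/(1 + 8) = 10/9. Hence ||D|| = 10/9.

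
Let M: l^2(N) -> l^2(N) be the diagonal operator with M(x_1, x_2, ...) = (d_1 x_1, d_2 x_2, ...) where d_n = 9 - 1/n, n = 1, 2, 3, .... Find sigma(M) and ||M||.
sigma(M) = {9 - 1/n : n ≥ 1} ∪ {9}; ||M|| = 9

A bounded diagonal operator on l^2 with diagonal entries d_n has spectrum equal to the closure of {d_n : n ≥ 1}: every d_n is an eigenvalue (with eigenvector e_n), so {d_n} ⊂ sigma(M); the spectrum is closed, so its closure is too; and for lambda not in the closure, (M - lambda I) has bounded inverse (the diagonal entries 1/(d_n - lambda) are bounded). For our sequence d_n = 9 - 1/n, n = 1, 2, 3, ...:
  - {d_n} = {9 - 1/n : n ≥ 1}; the only limit point is 9
  - closure = {9 - 1/n : n ≥ 1} ∪ {9}
For the norm: a diagonal operator has ||M|| = sup_n |d_n|. Here d_n = 9 - 1/n increases monotonically from d_1 = 8 toward 9, with all terms in [8, 9); so sup_n |d_n| = 9 (the supremum is the limit, not attained). So ||M|| = 9.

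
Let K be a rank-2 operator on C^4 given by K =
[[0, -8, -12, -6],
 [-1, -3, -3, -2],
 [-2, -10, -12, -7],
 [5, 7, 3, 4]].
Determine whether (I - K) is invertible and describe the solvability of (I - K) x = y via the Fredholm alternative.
(I - K) is invertible (det(I - K) = -9 ≠ 0), so for every y in C^4 the equation (I - K) x = y has a unique solution.

K has rank 2 and factors as K = U V^T = u1 v1^T + u2 v2^T with u1 = (-2, -1, -3, 3), v1 = (1, 3, 3, 2), u2 = (2, 0, 1, 2), v2 = (1, -1, -3, -1) (multiplying out reproduces the displayed K). The nonzero eigenvalues of U V^T coincide with those of the 2 x 2 matrix G = V^T U = [[v1·u1, v1·u2], [v2·u1, v2·u2]] = [[-8, 9], [5, -3]], and by the Sylvester determinant identity det(I_4 - U V^T) = det(I_2 - V^T U) = det([[9, -9], [-5, 4]]) = (9)(4) - (-9)(-5) = -9. (Direct check: I - K =
[[1, 8, 12, 6],
 [1, 4, 3, 2],
 [2, 10, 13, 7],
 [-5, -7, -3, -3]]
has determinant -9.) The finite-dimensional Fredholm alternative says: either (I - K) is invertible, or ker(I - K) ≠ {0} and then range(I - K) = ker((I - K)^*)^⊥, with dim ker(I - K) = dim ker((I - K)^*). Since det(I - K) ≠ 0, 1 is not an eigenvalue of K and ker(I - K) = {0}, so we are in the first case: for every y there is a unique x = (I - K)^(-1) y. (Explicitly, by the Woodbury identity, (I - U V^T)^(-1) = I + U (I_2 - G)^(-1) V^T.)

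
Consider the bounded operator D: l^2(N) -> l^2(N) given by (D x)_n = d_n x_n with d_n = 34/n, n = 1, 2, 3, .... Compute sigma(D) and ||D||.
sigma(D) = {34/n : n ≥ 1} ∪ {0}; ||D|| = 34

A bounded diagonal operator on l^2 with diagonal entries d_n has spectrum equal to the closure of {d_n : n ≥ 1}: every d_n is an eigenvalue (with eigenvector e_n), so {d_n} ⊂ sigma(D); the spectrum is closed, so its closure is too; and for lambda not in the closure, (D - lambda I) has bounded inverse (the diagonal entries 1/(d_n - lambda) are bounded). For our sequence d_n = 34/n, n = 1, 2, 3, ...:
  - {d_n} = {34/n : n ≥ 1}; the only limit point is 0
  - closure = {34/n : n ≥ 1} ∪ {0}
For the norm: a diagonal operator has ||D|| = sup_n |d_n|. Here d_n = 34/n is positive and decreasing, so sup_n |d_n| = d_1 = 34. So ||D|| = 34.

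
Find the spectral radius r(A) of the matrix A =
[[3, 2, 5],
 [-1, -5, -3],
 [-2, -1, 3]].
r(A) ≈ 4.8732

The eigenvalues of A are the roots of its characteristic polynomial. With M = A (coefficients from the trace, the sum of principal 2x2 minors, and det A):
  p(λ) = det(λ I - M) = λ^3 - λ^2 - 12λ + 81.
No integer candidate from the rational root theorem (±divisors of 81) is a root, so the roots are irrational. The cubic discriminant is Δ = -152271 < 0, so there is one real root and a complex-conjugate pair. p(-5) = -9 and p(-4) = 49 have opposite signs, so a root lies in (-5, -4); Newton's method refines it to λ ≈ -4.8732. Dividing out (λ - (-4.8732)) leaves approximately λ^2 - 5.8732λ + 16.6215. For λ^2 - 5.8732λ + 16.6215 the discriminant is -31.9912. It is negative, so the remaining roots are the complex-conjugate pair λ ≈ 2.9366 ± 2.828i. Their product equals the constant term, so |λ|^2 ≈ 16.6215 and |λ| ≈ 4.0769.
Thus the eigenvalues (to 4 decimals) are -4.8732 (modulus 4.8732); 2.9366 ± 2.828i (modulus 4.0769). The spectral radius is the largest modulus: r(A) ≈ 4.8732. (Cross-check: r(A) ≤ ||A||_2 ≈ 8.0842; equality holds whenever A is normal, though it can also hold for some non-normal A.)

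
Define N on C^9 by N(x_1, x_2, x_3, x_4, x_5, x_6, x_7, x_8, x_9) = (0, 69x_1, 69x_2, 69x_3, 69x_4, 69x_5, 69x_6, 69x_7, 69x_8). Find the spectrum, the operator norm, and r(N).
sigma(N) = {0}; ||N|| = 69; r(N) = 0. (N is nilpotent with N^9 = 0.)

On C^9, N is a strictly lower-triangular matrix with 69 on the subdiagonal and zeros elsewhere, so its characteristic polynomial is lambda^9 and every eigenvalue is 0: sigma(N) = {0}. For the operator norm, N e_i = 69e_{i+1} for i = 1, ..., 8 and N e_9 = 0, so the singular values of N are 69 (with multiplicity 8) and 0; hence ||N|| = 69. The spectral radius r(N) = max|lambda| = 0. Note ||N|| > r(N) — characteristic of non-normal nilpotent operators. Indeed N^9 = 0.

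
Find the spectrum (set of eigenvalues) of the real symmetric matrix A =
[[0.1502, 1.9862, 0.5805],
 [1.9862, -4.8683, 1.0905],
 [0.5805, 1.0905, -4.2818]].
sigma(A) ≈ {-6, -4, 1}

A is real symmetric, so its spectrum consists of real eigenvalues. Expanding the characteristic polynomial of the displayed matrix gives
  det(λ I - A) = p(λ) = λ^3 + (9)λ^2 + (14)λ + (-24).
Solving p(λ) = 0 yields eigenvalues ≈ -6, -4, 1. (A is shown rounded to 4 decimals, so these recover the underlying integer eigenvalues to within that precision.)
Verification: the trace of A = -9 equals the sum of eigenvalues -9, and det(A) ≈ 23.9992 matches the eigenvalue product 24.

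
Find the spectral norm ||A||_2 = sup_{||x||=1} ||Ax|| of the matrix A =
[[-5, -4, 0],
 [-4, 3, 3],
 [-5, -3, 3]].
||A||_2 ≈ 9.3093 (= sqrt(largest eigenvalue of A^T A))

||A||_2 = sigma_max(A) = sqrt(lambda_max(A^T A)). Form the symmetric matrix M = A^T A =
[[66, 23, -27],
 [23, 34, 0],
 [-27, 0, 18]].
Its characteristic polynomial (trace, sum of principal 2x2 minors, determinant of M give the coefficients) is
  p(λ) = det(λ I - M) = λ^3 - 118λ^2 + 2786λ - 6084.
No integer candidate from the rational root theorem (±divisors of 6084) is a root, so the roots are irrational. The cubic discriminant is Δ = 16595410592 > 0, so there are three distinct real roots. p(2) = -976 and p(3) = 1239 have opposite signs, so a root lies in (2, 3); Newton's method refines it to λ ≈ 2.4284. p(28) = 1364 and p(29) = -139 have opposite signs, so a root lies in (28, 29); Newton's method refines it to λ ≈ 28.9093. p(86) = -3160 and p(87) = 1659 have opposite signs, so a root lies in (86, 87); Newton's method refines it to λ ≈ 86.6623. Check (Vieta): the three roots sum to 118, matching tr M = 118.
So the eigenvalues of A^T A are ≈ 2.4284, 28.9093, 86.6623 (all ≥ 0, as they must be for A^T A). The largest is λ_max ≈ 86.6623, hence ||A||_2 = sqrt(λ_max) ≈ 9.3093.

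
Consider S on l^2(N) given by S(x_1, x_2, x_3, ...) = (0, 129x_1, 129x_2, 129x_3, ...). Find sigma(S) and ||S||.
sigma(S) = closed disk {z in C : |z| ≤ 129}; ||S|| = 129

Note S = 129·U where U is the unit right shift (U x)_k = x_{k-1} (with x_0 := 0); so ||S|| = 129||U|| and sigma(S) = 129·sigma(U). ||S x||^2 = sum_{k≥1} |129x_k|^2 = 16641||x||^2, so ||S|| = 129 and sigma(S) ⊂ {|z| ≤ 129}. For any |lambda| < 129, the equation (S - lambda I) x = 0 forces x_1 = 0, then 129x_k = lambda x_{k+1} ⇒ x = 0, so S has no eigenvalues. But (S - lambda I) is not surjective for |lambda| < 129: solving (S - lambda I) x = e_1 would require x_n proportional to (lambda/129)^(-n), which is not in l^2. So every |lambda| < 129 lies in the residual spectrum. The boundary |lambda| = 129 is in the approximate point spectrum (the spectrum is closed). Hence sigma(S) is the closed disk of radius 129.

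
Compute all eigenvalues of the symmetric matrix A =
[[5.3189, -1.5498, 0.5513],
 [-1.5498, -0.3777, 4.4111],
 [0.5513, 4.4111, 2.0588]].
sigma(A) ≈ {-4, 5, 6}

A is real symmetric, so its spectrum consists of real eigenvalues. Expanding the characteristic polynomial of the displayed matrix gives
  det(λ I - A) = p(λ) = λ^3 + (-7)λ^2 + (-14)λ + (119.9981).
Solving p(λ) = 0 yields eigenvalues ≈ -4, 5, 6. (A is shown rounded to 4 decimals, so these recover the underlying integer eigenvalues to within that precision.)
Verification: the trace of A = 7 equals the sum of eigenvalues 7, and det(A) ≈ -119.9981 matches the eigenvalue product -120.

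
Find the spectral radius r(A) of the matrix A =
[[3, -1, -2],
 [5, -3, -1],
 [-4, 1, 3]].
r(A) ≈ 5.1665

The eigenvalues of A are the roots of its characteristic polynomial. With M = A (coefficients from the trace, the sum of principal 2x2 minors, and det A):
  p(λ) = det(λ I - M) = λ^3 - 3λ^2 - 11λ - 1.
No integer candidate from the rational root theorem (±divisors of 1) is a root, so the roots are irrational. The cubic discriminant is Δ = 5684 > 0, so there are three distinct real roots. p(-3) = -22 and p(-2) = 1 have opposite signs, so a root lies in (-3, -2); Newton's method refines it to λ ≈ -2.0732. p(-1) = 6 and p(0) = -1 have opposite signs, so a root lies in (-1, 0); Newton's method refines it to λ ≈ -0.0934. p(5) = -6 and p(6) = 41 have opposite signs, so a root lies in (5, 6); Newton's method refines it to λ ≈ 5.1665. Check (Vieta): the three roots sum to 3, matching tr M = 3.
Thus the eigenvalues (to 4 decimals) are -2.0732 (modulus 2.0732); -0.0934 (modulus 0.0934); 5.1665 (modulus 5.1665). The spectral radius is the largest modulus: r(A) ≈ 5.1665. (Cross-check: r(A) ≤ ||A||_2 ≈ 8.3876; equality holds whenever A is normal, though it can also hold for some non-normal A.)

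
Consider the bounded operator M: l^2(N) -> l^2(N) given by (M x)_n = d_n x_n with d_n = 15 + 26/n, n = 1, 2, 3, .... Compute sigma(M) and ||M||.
sigma(M) = {15 + 26/n : n ≥ 1} ∪ {15}; ||M|| = 41

A bounded diagonal operator on l^2 with diagonal entries d_n has spectrum equal to the closure of {d_n : n ≥ 1}: every d_n is an eigenvalue (with eigenvector e_n), so {d_n} ⊂ sigma(M); the spectrum is closed, so its closure is too; and for lambda not in the closure, (M - lambda I) has bounded inverse (the diagonal entries 1/(d_n - lambda) are bounded). For our sequence d_n = 15 + 26/n, n = 1, 2, 3, ...:
  - {d_n} = {15 + 26/n : n ≥ 1}; the only limit point is 15
  - closure = {15 + 26/n : n ≥ 1} ∪ {15}
For the norm: a diagonal operator has ||M|| = sup_n |d_n|. Here d_n = 15 + 26/n is positive and decreasing, so sup_n |d_n| = d_1 = 15 + 26 = 41. So ||M|| = 41.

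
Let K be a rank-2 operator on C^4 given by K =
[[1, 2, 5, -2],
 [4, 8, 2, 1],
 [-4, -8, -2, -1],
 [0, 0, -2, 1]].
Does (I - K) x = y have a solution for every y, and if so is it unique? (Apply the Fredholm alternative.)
(I - K) is invertible (det(I - K) = 16 ≠ 0), so for every y in C^4 the equation (I - K) x = y has a unique solution.

K has rank 2 and factors as K = U V^T = u1 v1^T + u2 v2^T with u1 = (2, -1, 1, -1), v1 = (-1, -2, 1, -1), u2 = (-3, -3, 3, 1), v2 = (-1, -2, -1, 0) (multiplying out reproduces the displayed K). The nonzero eigenvalues of U V^T coincide with those of the 2 x 2 matrix G = V^T U = [[v1·u1, v1·u2], [v2·u1, v2·u2]] = [[2, 11], [-1, 6]], and by the Sylvester determinant identity det(I_4 - U V^T) = det(I_2 - V^T U) = det([[-1, -11], [1, -5]]) = (-1)(-5) - (-11)(1) = 16. (Direct check: I - K =
[[0, -2, -5, 2],
 [-4, -7, -2, -1],
 [4, 8, 3, 1],
 [0, 0, 2, 0]]
has determinant 16.) The finite-dimensional Fredholm alternative says: either (I - K) is invertible, or ker(I - K) ≠ {0} and then range(I - K) = ker((I - K)^*)^⊥, with dim ker(I - K) = dim ker((I - K)^*). Since det(I - K) ≠ 0, 1 is not an eigenvalue of K and ker(I - K) = {0}, so we are in the first case: for every y there is a unique x = (I - K)^(-1) y. (Explicitly, by the Woodbury identity, (I - U V^T)^(-1) = I + U (I_2 - G)^(-1) V^T.)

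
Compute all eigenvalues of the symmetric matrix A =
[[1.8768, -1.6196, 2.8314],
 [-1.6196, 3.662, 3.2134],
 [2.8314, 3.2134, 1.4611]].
sigma(A) ≈ {-3, 4, 6}

A is real symmetric, so its spectrum consists of real eigenvalues. Expanding the characteristic polynomial of the displayed matrix gives
  det(λ I - A) = p(λ) = λ^3 + (-7)λ^2 + (-6)λ + (72).
Solving p(λ) = 0 yields eigenvalues ≈ -3, 4, 6. (A is shown rounded to 4 decimals, so these recover the underlying integer eigenvalues to within that precision.)
Verification: the trace of A = 7 equals the sum of eigenvalues 7, and det(A) ≈ -71.9997 matches the eigenvalue product -72.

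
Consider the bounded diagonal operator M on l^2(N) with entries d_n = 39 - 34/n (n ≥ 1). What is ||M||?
||M|| = 39

For a diagonal operator on l^2 with entries d_n, ||M|| = sup_n |d_n|. Here d_1 = 5, d_2 = 22, ..., and d_n = 39 - 34/n increases monotonically toward 39. All terms lie in [5, 39), so |d_n| = d_n and the supremum is the limit 39, which is not attained by any individual d_n. Hence ||M|| = 39.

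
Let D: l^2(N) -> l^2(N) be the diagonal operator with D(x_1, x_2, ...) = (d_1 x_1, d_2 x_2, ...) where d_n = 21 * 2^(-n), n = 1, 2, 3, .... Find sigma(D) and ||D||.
sigma(D) = {21 * 2^(-n) : n ≥ 1} ∪ {0}; ||D|| = 21/2

A bounded diagonal operator on l^2 with diagonal entries d_n has spectrum equal to the closure of {d_n : n ≥ 1}: every d_n is an eigenvalue (with eigenvector e_n), so {d_n} ⊂ sigma(D); the spectrum is closed, so its closure is too; and for lambda not in the closure, (D - lambda I) has bounded inverse (the diagonal entries 1/(d_n - lambda) are bounded). For our sequence d_n = 21 * 2^(-n), n = 1, 2, 3, ...:
  - {d_n} = {21 * 2^(-n) : n ≥ 1}; the only limit point is 0
  - closure = {21 * 2^(-n) : n ≥ 1} ∪ {0}
For the norm: a diagonal operator has ||D|| = sup_n |d_n|. Here d_n = 21 * 2^(-n) is positive and decreasing, so sup_n |d_n| = d_1 = 21/2. So ||D|| = 21/2.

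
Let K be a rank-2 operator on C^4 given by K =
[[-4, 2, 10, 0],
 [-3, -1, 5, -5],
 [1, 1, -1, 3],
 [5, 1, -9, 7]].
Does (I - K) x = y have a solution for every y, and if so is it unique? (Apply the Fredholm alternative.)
(I - K) is invertible (det(I - K) = -10 ≠ 0), so for every y in C^4 the equation (I - K) x = y has a unique solution.

K has rank 2 and factors as K = U V^T = u1 v1^T + u2 v2^T with u1 = (1, 2, -1, -3), v1 = (-1, -1, 1, -3), u2 = (-3, -1, 0, 2), v2 = (1, -1, -3, -1) (multiplying out reproduces the displayed K). The nonzero eigenvalues of U V^T coincide with those of the 2 x 2 matrix G = V^T U = [[v1·u1, v1·u2], [v2·u1, v2·u2]] = [[5, -2], [5, -4]], and by the Sylvester determinant identity det(I_4 - U V^T) = det(I_2 - V^T U) = det([[-4, 2], [-5, 5]]) = (-4)(5) - (2)(-5) = -10. (Direct check: I - K =
[[5, -2, -10, 0],
 [3, 2, -5, 5],
 [-1, -1, 2, -3],
 [-5, -1, 9, -6]]
has determinant -10.) The finite-dimensional Fredholm alternative says: either (I - K) is invertible, or ker(I - K) ≠ {0} and then range(I - K) = ker((I - K)^*)^⊥, with dim ker(I - K) = dim ker((I - K)^*). Since det(I - K) ≠ 0, 1 is not an eigenvalue of K and ker(I - K) = {0}, so we are in the first case: for every y there is a unique x = (I - K)^(-1) y. (Explicitly, by the Woodbury identity, (I - U V^T)^(-1) = I + U (I_2 - G)^(-1) V^T.)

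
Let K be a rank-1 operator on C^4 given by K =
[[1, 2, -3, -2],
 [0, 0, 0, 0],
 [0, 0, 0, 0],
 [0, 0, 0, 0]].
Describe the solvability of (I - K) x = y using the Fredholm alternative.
(I - K) is singular (det(I - K) = 0, i.e. 1 ∈ sigma(K)). (I - K) x = y is solvable iff y ⊥ ker((I - K)^*) = span{(1, 2, -3, -2)}, i.e. iff y_1 + 2y_2 - 3y_3 - 2y_4 = 0. When solvable, the solutions are x = y + c·(1, 0, 0, 0), c arbitrary (ker(I - K) = span{(1, 0, 0, 0)}, dimension 1).

K has rank 1, so it is an outer product K = u v^T: every row of K is a multiple of one row vector. Reading off the entries, u = (1, 0, 0, 0) and v = (1, 2, -3, -2) (row i of K equals u_i·v^T). A rank-one matrix u v^T satisfies K u = u (v·u) and kills the (3)-dimensional subspace v^⊥, so its characteristic polynomial is lambda^3 (lambda - v·u) with v·u = tr K = 1. Hence the eigenvalues of I - K are 1 (multiplicity 3) and 1 - (1) = 0, so det(I - K) = 0. (Direct check: I - K =
[[0, -2, 3, 2],
 [0, 1, 0, 0],
 [0, 0, 1, 0],
 [0, 0, 0, 1]]
has determinant 0.) So 1 is an eigenvalue of K and (I - K) is not invertible. The finite-dimensional Fredholm alternative says: either (I - K) is invertible, or ker(I - K) ≠ {0} and then range(I - K) = ker((I - K)^*)^⊥, with dim ker(I - K) = dim ker((I - K)^*). We are in the second case, so we need both kernels. Kernel of I - K: (I - K) u = u - u (v·u) = u - u = 0, so ker(I - K) = span{u} = span{(1, 0, 0, 0)} (it is exactly 1-dimensional because rank(I - K) = 3). Kernel of the adjoint: K is real, so (I - K)^* = I - K^T = I - v u^T, and (I - v u^T) v = v - v (u·v) = 0; hence ker((I - K)^*) = span{v} = span{(1, 2, -3, -2)}. Therefore (I - K) x = y is solvable iff <y, v> = 0, i.e. iff y_1 + 2y_2 - 3y_3 - 2y_4 = 0. When this holds, K y = u (v·y) = 0, so (I - K) y = y and x = y is a particular solution; the full solution set is the line x = y + c·u = y + c·(1, 0, 0, 0), c ∈ C.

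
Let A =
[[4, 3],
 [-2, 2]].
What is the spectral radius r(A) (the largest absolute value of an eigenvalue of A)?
r(A) = sqrt(14) ≈ 3.7417

The eigenvalues of A are the roots of its characteristic polynomial. With M = A (coefficients from the trace and determinant):
  p(λ) = det(λ I - M) = λ^2 - 6λ + 14.
For λ^2 - 6λ + 14 the discriminant is -20. It is negative, so the roots are the complex-conjugate pair λ = 3 ± (sqrt(20)/2) i ≈ 3 ± 2.2361i. For a conjugate pair the product of the roots equals the constant term, so |λ|^2 = 14 and |λ| = sqrt(14) ≈ 3.7417.
Thus the eigenvalues (to 4 decimals) are 3 ± 2.2361i (modulus 3.7417). The spectral radius is the largest modulus: r(A) = sqrt(14) ≈ 3.7417. (Cross-check: r(A) ≤ ||A||_2 ≈ 5.0232; equality holds whenever A is normal, though it can also hold for some non-normal A.)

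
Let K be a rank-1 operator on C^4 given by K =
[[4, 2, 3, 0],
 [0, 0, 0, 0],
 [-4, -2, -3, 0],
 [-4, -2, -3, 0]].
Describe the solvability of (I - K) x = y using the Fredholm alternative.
(I - K) is singular (det(I - K) = 0, i.e. 1 ∈ sigma(K)). (I - K) x = y is solvable iff y ⊥ ker((I - K)^*) = span{(4, 2, 3, 0)}, i.e. iff 4y_1 + 2y_2 + 3y_3 = 0. When solvable, the solutions are x = y + c·(1, 0, -1, -1), c arbitrary (ker(I - K) = span{(1, 0, -1, -1)}, dimension 1).

K has rank 1, so it is an outer product K = u v^T: every row of K is a multiple of one row vector. Reading off the entries, u = (1, 0, -1, -1) and v = (4, 2, 3, 0) (row i of K equals u_i·v^T). A rank-one matrix u v^T satisfies K u = u (v·u) and kills the (3)-dimensional subspace v^⊥, so its characteristic polynomial is lambda^3 (lambda - v·u) with v·u = tr K = 1. Hence the eigenvalues of I - K are 1 (multiplicity 3) and 1 - (1) = 0, so det(I - K) = 0. (Direct check: I - K =
[[-3, -2, -3, 0],
 [0, 1, 0, 0],
 [4, 2, 4, 0],
 [4, 2, 3, 1]]
has determinant 0.) So 1 is an eigenvalue of K and (I - K) is not invertible. The finite-dimensional Fredholm alternative says: either (I - K) is invertible, or ker(I - K) ≠ {0} and then range(I - K) = ker((I - K)^*)^⊥, with dim ker(I - K) = dim ker((I - K)^*). We are in the second case, so we need both kernels. Kernel of I - K: (I - K) u = u - u (v·u) = u - u = 0, so ker(I - K) = span{u} = span{(1, 0, -1, -1)} (it is exactly 1-dimensional because rank(I - K) = 3). Kernel of the adjoint: K is real, so (I - K)^* = I - K^T = I - v u^T, and (I - v u^T) v = v - v (u·v) = 0; hence ker((I - K)^*) = span{v} = span{(4, 2, 3, 0)}. Therefore (I - K) x = y is solvable iff <y, v> = 0, i.e. iff 4y_1 + 2y_2 + 3y_3 = 0. When this holds, K y = u (v·y) = 0, so (I - K) y = y and x = y is a particular solution; the full solution set is the line x = y + c·u = y + c·(1, 0, -1, -1), c ∈ C.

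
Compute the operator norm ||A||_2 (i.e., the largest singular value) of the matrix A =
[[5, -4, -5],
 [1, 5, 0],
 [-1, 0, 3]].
||A||_2 ≈ 8.7364 (= sqrt(largest eigenvalue of A^T A))

||A||_2 = sigma_max(A) = sqrt(lambda_max(A^T A)). Form the symmetric matrix M = A^T A =
[[27, -15, -28],
 [-15, 41, 20],
 [-28, 20, 34]].
Its characteristic polynomial (trace, sum of principal 2x2 minors, determinant of M give the coefficients) is
  p(λ) = det(λ I - M) = λ^3 - 102λ^2 + 2010λ - 3844.
No integer candidate from the rational root theorem (±divisors of 3844) is a root, so the roots are irrational. The cubic discriminant is Δ = 7020444960 > 0, so there are three distinct real roots. p(2) = -224 and p(3) = 1295 have opposite signs, so a root lies in (2, 3); Newton's method refines it to λ ≈ 2.1399. p(23) = 595 and p(24) = -532 have opposite signs, so a root lies in (23, 24); Newton's method refines it to λ ≈ 23.5349. p(76) = -1260 and p(77) = 2701 have opposite signs, so a root lies in (76, 77); Newton's method refines it to λ ≈ 76.3252. Check (Vieta): the three roots sum to 102, matching tr M = 102.
So the eigenvalues of A^T A are ≈ 2.1399, 23.5349, 76.3252 (all ≥ 0, as they must be for A^T A). The largest is λ_max ≈ 76.3252, hence ||A||_2 = sqrt(λ_max) ≈ 8.7364.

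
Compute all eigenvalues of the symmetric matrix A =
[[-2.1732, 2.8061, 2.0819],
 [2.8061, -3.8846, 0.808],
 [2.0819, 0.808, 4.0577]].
sigma(A) ≈ {-6, -1, 5}

A is real symmetric, so its spectrum consists of real eigenvalues. Expanding the characteristic polynomial of the displayed matrix gives
  det(λ I - A) = p(λ) = λ^3 + (2)λ^2 + (-29)λ + (-30).
Solving p(λ) = 0 yields eigenvalues ≈ -6, -1, 5. (A is shown rounded to 4 decimals, so these recover the underlying integer eigenvalues to within that precision.)
Verification: the trace of A = -2 equals the sum of eigenvalues -2, and det(A) ≈ 30.0006 matches the eigenvalue product 30.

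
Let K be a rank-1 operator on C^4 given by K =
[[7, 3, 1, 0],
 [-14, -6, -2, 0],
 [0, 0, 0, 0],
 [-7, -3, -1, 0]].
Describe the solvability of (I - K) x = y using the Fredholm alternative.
(I - K) is singular (det(I - K) = 0, i.e. 1 ∈ sigma(K)). (I - K) x = y is solvable iff y ⊥ ker((I - K)^*) = span{(7, 3, 1, 0)}, i.e. iff 7y_1 + 3y_2 + y_3 = 0. When solvable, the solutions are x = y + c·(1, -2, 0, -1), c arbitrary (ker(I - K) = span{(1, -2, 0, -1)}, dimension 1).

K has rank 1, so it is an outer product K = u v^T: every row of K is a multiple of one row vector. Reading off the entries, u = (1, -2, 0, -1) and v = (7, 3, 1, 0) (row i of K equals u_i·v^T). A rank-one matrix u v^T satisfies K u = u (v·u) and kills the (3)-dimensional subspace v^⊥, so its characteristic polynomial is lambda^3 (lambda - v·u) with v·u = tr K = 1. Hence the eigenvalues of I - K are 1 (multiplicity 3) and 1 - (1) = 0, so det(I - K) = 0. (Direct check: I - K =
[[-6, -3, -1, 0],
 [14, 7, 2, 0],
 [0, 0, 1, 0],
 [7, 3, 1, 1]]
has determinant 0.) So 1 is an eigenvalue of K and (I - K) is not invertible. The finite-dimensional Fredholm alternative says: either (I - K) is invertible, or ker(I - K) ≠ {0} and then range(I - K) = ker((I - K)^*)^⊥, with dim ker(I - K) = dim ker((I - K)^*). We are in the second case, so we need both kernels. Kernel of I - K: (I - K) u = u - u (v·u) = u - u = 0, so ker(I - K) = span{u} = span{(1, -2, 0, -1)} (it is exactly 1-dimensional because rank(I - K) = 3). Kernel of the adjoint: K is real, so (I - K)^* = I - K^T = I - v u^T, and (I - v u^T) v = v - v (u·v) = 0; hence ker((I - K)^*) = span{v} = span{(7, 3, 1, 0)}. Therefore (I - K) x = y is solvable iff <y, v> = 0, i.e. iff 7y_1 + 3y_2 + y_3 = 0. When this holds, K y = u (v·y) = 0, so (I - K) y = y and x = y is a particular solution; the full solution set is the line x = y + c·u = y + c·(1, -2, 0, -1), c ∈ C.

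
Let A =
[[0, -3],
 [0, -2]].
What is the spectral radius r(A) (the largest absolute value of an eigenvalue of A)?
r(A) = 2

The eigenvalues of A are the roots of its characteristic polynomial. With M = A (coefficients from the trace and determinant):
  p(λ) = det(λ I - M) = λ^2 + 2λ.
For λ^2 + 2λ the discriminant is 4. It is a perfect square (2^2), so the roots are rational: λ = (-2 ± 2)/2 = 0, -2.
Thus the eigenvalues (to 4 decimals) are 0 (modulus 0); -2 (modulus 2). The spectral radius is the largest modulus: r(A) = 2. (Cross-check: r(A) ≤ ||A||_2 ≈ 3.6056; equality holds whenever A is normal, though it can also hold for some non-normal A.)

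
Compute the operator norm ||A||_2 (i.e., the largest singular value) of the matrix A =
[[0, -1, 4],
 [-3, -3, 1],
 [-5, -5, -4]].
||A||_2 ≈ 8.8553 (= sqrt(largest eigenvalue of A^T A))

||A||_2 = sigma_max(A) = sqrt(lambda_max(A^T A)). Form the symmetric matrix M = A^T A =
[[34, 34, 17],
 [34, 35, 13],
 [17, 13, 33]].
Its characteristic polynomial (trace, sum of principal 2x2 minors, determinant of M give the coefficients) is
  p(λ) = det(λ I - M) = λ^3 - 102λ^2 + 1853λ - 289.
No integer candidate from the rational root theorem (±divisors of 289) is a root, so the roots are irrational. The cubic discriminant is Δ = 10027555825 > 0, so there are three distinct real roots. p(0) = -289 and p(1) = 1463 have opposite signs, so a root lies in (0, 1); Newton's method refines it to λ ≈ 0.1573. p(23) = 539 and p(24) = -745 have opposite signs, so a root lies in (23, 24); Newton's method refines it to λ ≈ 23.4258. p(78) = -1771 and p(79) = 2555 have opposite signs, so a root lies in (78, 79); Newton's method refines it to λ ≈ 78.4169. Check (Vieta): the three roots sum to 102, matching tr M = 102.
So the eigenvalues of A^T A are ≈ 0.1573, 23.4258, 78.4169 (all ≥ 0, as they must be for A^T A). The largest is λ_max ≈ 78.4169, hence ||A||_2 = sqrt(λ_max) ≈ 8.8553.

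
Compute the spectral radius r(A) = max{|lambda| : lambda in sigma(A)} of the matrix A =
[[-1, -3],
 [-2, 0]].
r(A) = 3

The eigenvalues of A are the roots of its characteristic polynomial. With M = A (coefficients from the trace and determinant):
  p(λ) = det(λ I - M) = λ^2 + λ - 6.
For λ^2 + λ - 6 the discriminant is 25. It is a perfect square (5^2), so the roots are rational: λ = (-1 ± 5)/2 = 2, -3.
Thus the eigenvalues (to 4 decimals) are 2 (modulus 2); -3 (modulus 3). The spectral radius is the largest modulus: r(A) = 3. (Cross-check: r(A) ≤ ||A||_2 ≈ 3.2566; equality holds whenever A is normal, though it can also hold for some non-normal A.)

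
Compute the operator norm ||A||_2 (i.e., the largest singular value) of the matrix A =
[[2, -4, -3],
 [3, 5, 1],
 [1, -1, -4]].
||A||_2 = sqrt((60 + sqrt(2808))/2) ≈ 7.5163 (= sqrt(largest eigenvalue of A^T A))

||A||_2 = sigma_max(A) = sqrt(lambda_max(A^T A)). Form the symmetric matrix M = A^T A =
[[14, 6, -7],
 [6, 42, 21],
 [-7, 21, 26]].
Its characteristic polynomial (trace, sum of principal 2x2 minors, determinant of M give the coefficients) is
  p(λ) = det(λ I - M) = λ^3 - 82λ^2 + 1518λ - 4356.
By the rational root theorem any rational root is an integer divisor of 4356. Testing λ = 22: p(22) = 10648 - 39688 + 33396 - 4356 = 0, so λ = 22 is a root. Dividing out (λ - 22) leaves p(λ) = (λ - 22)(λ^2 - 60λ + 198). For λ^2 - 60λ + 198 the discriminant is 2808. It is nonnegative but not a perfect square, so the roots are real and irrational: λ = (60 ± sqrt(2808))/2 ≈ 56.4953, 3.5047.
So the eigenvalues of A^T A are ≈ 3.5047, 22, 56.4953 (all ≥ 0, as they must be for A^T A). The largest is λ_max = (60 + sqrt(2808))/2 ≈ 56.4953, hence ||A||_2 = sqrt(λ_max) = sqrt((60 + sqrt(2808))/2) ≈ 7.5163.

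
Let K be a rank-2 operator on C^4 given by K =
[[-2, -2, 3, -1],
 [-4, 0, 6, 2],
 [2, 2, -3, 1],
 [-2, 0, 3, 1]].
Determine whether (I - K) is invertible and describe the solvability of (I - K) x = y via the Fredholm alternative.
(I - K) is invertible (det(I - K) = -25 ≠ 0), so for every y in C^4 the equation (I - K) x = y has a unique solution.

K has rank 2 and factors as K = U V^T = u1 v1^T + u2 v2^T with u1 = (-1, 0, 1, 0), v1 = (-2, 2, 3, 3), u2 = (-2, -2, 2, -1), v2 = (2, 0, -3, -1) (multiplying out reproduces the displayed K). The nonzero eigenvalues of U V^T coincide with those of the 2 x 2 matrix G = V^T U = [[v1·u1, v1·u2], [v2·u1, v2·u2]] = [[5, 3], [-5, -9]], and by the Sylvester determinant identity det(I_4 - U V^T) = det(I_2 - V^T U) = det([[-4, -3], [5, 10]]) = (-4)(10) - (-3)(5) = -25. (Direct check: I - K =
[[3, 2, -3, 1],
 [4, 1, -6, -2],
 [-2, -2, 4, -1],
 [2, 0, -3, 0]]
has determinant -25.) The finite-dimensional Fredholm alternative says: either (I - K) is invertible, or ker(I - K) ≠ {0} and then range(I - K) = ker((I - K)^*)^⊥, with dim ker(I - K) = dim ker((I - K)^*). Since det(I - K) ≠ 0, 1 is not an eigenvalue of K and ker(I - K) = {0}, so we are in the first case: for every y there is a unique x = (I - K)^(-1) y. (Explicitly, by the Woodbury identity, (I - U V^T)^(-1) = I + U (I_2 - G)^(-1) V^T.)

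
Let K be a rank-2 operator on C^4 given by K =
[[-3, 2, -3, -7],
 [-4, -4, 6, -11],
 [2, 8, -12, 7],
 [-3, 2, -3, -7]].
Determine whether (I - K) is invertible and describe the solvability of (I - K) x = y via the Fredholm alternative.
(I - K) is invertible (det(I - K) = 244 ≠ 0), so for every y in C^4 the equation (I - K) x = y has a unique solution.

K has rank 2 and factors as K = U V^T = u1 v1^T + u2 v2^T with u1 = (1, 3, -3, 1), v1 = (-1, -2, 3, -3), u2 = (-2, -1, -1, -2), v2 = (1, -2, 3, 2) (multiplying out reproduces the displayed K). The nonzero eigenvalues of U V^T coincide with those of the 2 x 2 matrix G = V^T U = [[v1·u1, v1·u2], [v2·u1, v2·u2]] = [[-19, 7], [-12, -7]], and by the Sylvester determinant identity det(I_4 - U V^T) = det(I_2 - V^T U) = det([[20, -7], [12, 8]]) = (20)(8) - (-7)(12) = 244. (Direct check: I - K =
[[4, -2, 3, 7],
 [4, 5, -6, 11],
 [-2, -8, 13, -7],
 [3, -2, 3, 8]]
has determinant 244.) The finite-dimensional Fredholm alternative says: either (I - K) is invertible, or ker(I - K) ≠ {0} and then range(I - K) = ker((I - K)^*)^⊥, with dim ker(I - K) = dim ker((I - K)^*). Since det(I - K) ≠ 0, 1 is not an eigenvalue of K and ker(I - K) = {0}, so we are in the first case: for every y there is a unique x = (I - K)^(-1) y. (Explicitly, by the Woodbury identity, (I - U V^T)^(-1) = I + U (I_2 - G)^(-1) V^T.)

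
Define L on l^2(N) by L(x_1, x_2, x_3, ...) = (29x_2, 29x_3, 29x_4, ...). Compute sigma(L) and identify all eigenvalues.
sigma(L) = closed disk {z in C : |z| ≤ 29}; sigma_p(L) = open disk {z in C : |z| < 29}

Note L = 29·V where V is the unit left shift (V x)_k = x_{k+1}; so sigma(L) = 29·sigma(V) and ||L|| = 29||V||. ||L x||^2 = 841sum_{k≥2} |x_k|^2 ≤ 841||x||^2, with equality on {x : x_1 = 0}, so ||L|| = 29. For any lambda with |lambda| < 29, set r = lambda/29 (|r| < 1); the vector x = (1, r, r^2, ...) is in l^2 and satisfies L x = 29(r, r^2, ...) = lambda x, so lambda is an eigenvalue. On the boundary |lambda| = 29 the geometric series diverges, so no l^2 eigenvector exists, but these lambda lie in the approximate point spectrum. Hence sigma(L) is the closed disk of radius 29 and sigma_p(L) is the open disk.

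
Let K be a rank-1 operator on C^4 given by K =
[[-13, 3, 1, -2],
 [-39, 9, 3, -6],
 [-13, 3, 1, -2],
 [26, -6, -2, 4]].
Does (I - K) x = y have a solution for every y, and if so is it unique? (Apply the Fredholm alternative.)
(I - K) is singular (det(I - K) = 0, i.e. 1 ∈ sigma(K)). (I - K) x = y is solvable iff y ⊥ ker((I - K)^*) = span{(-13, 3, 1, -2)}, i.e. iff -13y_1 + 3y_2 + y_3 - 2y_4 = 0. When solvable, the solutions are x = y + c·(1, 3, 1, -2), c arbitrary (ker(I - K) = span{(1, 3, 1, -2)}, dimension 1).

K has rank 1, so it is an outer product K = u v^T: every row of K is a multiple of one row vector. Reading off the entries, u = (1, 3, 1, -2) and v = (-13, 3, 1, -2) (row i of K equals u_i·v^T). A rank-one matrix u v^T satisfies K u = u (v·u) and kills the (3)-dimensional subspace v^⊥, so its characteristic polynomial is lambda^3 (lambda - v·u) with v·u = tr K = 1. Hence the eigenvalues of I - K are 1 (multiplicity 3) and 1 - (1) = 0, so det(I - K) = 0. (Direct check: I - K =
[[14, -3, -1, 2],
 [39, -8, -3, 6],
 [13, -3, 0, 2],
 [-26, 6, 2, -3]]
has determinant 0.) So 1 is an eigenvalue of K and (I - K) is not invertible. The finite-dimensional Fredholm alternative says: either (I - K) is invertible, or ker(I - K) ≠ {0} and then range(I - K) = ker((I - K)^*)^⊥, with dim ker(I - K) = dim ker((I - K)^*). We are in the second case, so we need both kernels. Kernel of I - K: (I - K) u = u - u (v·u) = u - u = 0, so ker(I - K) = span{u} = span{(1, 3, 1, -2)} (it is exactly 1-dimensional because rank(I - K) = 3). Kernel of the adjoint: K is real, so (I - K)^* = I - K^T = I - v u^T, and (I - v u^T) v = v - v (u·v) = 0; hence ker((I - K)^*) = span{v} = span{(-13, 3, 1, -2)}. Therefore (I - K) x = y is solvable iff <y, v> = 0, i.e. iff -13y_1 + 3y_2 + y_3 - 2y_4 = 0. When this holds, K y = u (v·y) = 0, so (I - K) y = y and x = y is a particular solution; the full solution set is the line x = y + c·u = y + c·(1, 3, 1, -2), c ∈ C.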